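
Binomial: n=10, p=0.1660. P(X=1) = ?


C(10,1) = 10
p^1 = 0.166000
(1-p)^9 = 0.195207
P = 10 * 0.166000 * 0.195207 = 0.3240

P(X=1) = 0.3240


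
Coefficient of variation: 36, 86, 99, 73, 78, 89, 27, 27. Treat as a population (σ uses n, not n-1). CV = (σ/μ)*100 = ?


Mean = 64.3750
SD = 27.6855
CV = (27.6855/64.3750)*100 = 43.0065%

CV = 43.0065%


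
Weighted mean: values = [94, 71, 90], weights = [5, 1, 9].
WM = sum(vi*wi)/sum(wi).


Numerator = 94*5 + 71*1 + 90*9 = 1351
Denominator = 5 + 1 + 9 = 15
WM = 1351/15 = 90.0667

WM = 90.0667


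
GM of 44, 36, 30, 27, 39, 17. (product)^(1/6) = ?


Product = 44 × 36 × 30 × 27 × 39 × 17 = 850655520
GM = 850655520^(1/6) = 30.7817

GM = 30.7817


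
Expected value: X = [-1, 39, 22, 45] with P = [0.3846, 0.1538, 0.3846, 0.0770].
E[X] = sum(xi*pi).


E[X] = -1*0.3846 + 39*0.1538 + 22*0.3846 + 45*0.0770
= -0.3846 + 5.9982 + 8.4612 + 3.4650
= 17.5398

E[X] = 17.5398


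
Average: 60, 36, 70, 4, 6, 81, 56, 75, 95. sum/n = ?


Sum = 60 + 36 + 70 + 4 + 6 + 81 + 56 + 75 + 95 = 483
n = 9
Mean = 483/9 = 53.6667

Mean = 53.6667


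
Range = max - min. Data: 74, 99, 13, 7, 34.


Max = 99, Min = 7
Range = 99 - 7 = 92

Range = 92


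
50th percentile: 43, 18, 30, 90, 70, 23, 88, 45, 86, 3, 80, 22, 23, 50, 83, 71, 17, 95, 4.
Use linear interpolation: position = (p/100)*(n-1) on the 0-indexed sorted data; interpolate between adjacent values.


Sorted: 3, 4, 17, 18, 22, 23, 23, 30, 43, 45, 50, 70, 71, 80, 83, 86, 88, 90, 95
n = 19
Index = 50/100 * 18 = 9.0000
Lower = data[9] = 45, Upper = data[10] = 50
P50 = 45 + 0*(5) = 45.0000

P50 = 45.0000


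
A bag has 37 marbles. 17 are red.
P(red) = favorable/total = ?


P = 17/37 = 0.4595

P = 0.4595


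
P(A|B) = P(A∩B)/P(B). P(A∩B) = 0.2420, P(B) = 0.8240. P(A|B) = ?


P(A|B) = 0.2420/0.8240 = 0.2937

P(A|B) = 0.2937


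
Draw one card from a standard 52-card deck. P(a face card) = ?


12 face cards in 52 cards
P = 12/52 = 0.2308

P = 0.2308


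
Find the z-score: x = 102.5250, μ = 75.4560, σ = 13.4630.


z = (102.5250 - 75.4560)/13.4630
= 27.0690/13.4630
= 2.0106

z = 2.0106


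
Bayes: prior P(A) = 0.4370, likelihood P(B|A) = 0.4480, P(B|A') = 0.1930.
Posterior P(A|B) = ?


P(B) = P(B|A)*P(A) + P(B|A')*P(A')
= 0.4480*0.4370 + 0.1930*0.5630
= 0.195776 + 0.108659 = 0.304435
P(A|B) = 0.195776/0.304435 = 0.6431

P(A|B) = 0.6431


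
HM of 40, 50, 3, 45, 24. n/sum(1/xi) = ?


Sum of reciprocals = 1/40 + 1/50 + 1/3 + 1/45 + 1/24 = 0.442222
HM = 5/0.442222 = 11.3065

HM = 11.3065


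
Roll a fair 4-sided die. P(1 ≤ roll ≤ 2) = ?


Favorable outcomes (1 ≤ roll ≤ 2): 2
Total outcomes = 4
P = 2/4 = 0.5000

P = 0.5000


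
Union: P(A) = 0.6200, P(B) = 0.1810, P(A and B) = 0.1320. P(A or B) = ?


P(A∪B) = 0.6200 + 0.1810 - 0.1320
= 0.8010 - 0.1320
= 0.6690

P(A∪B) = 0.6690


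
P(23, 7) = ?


P(23,7) = 23!/16!
= 25852016738884976640000/20922789888000
= 1235591280

P(23,7) = 1235591280


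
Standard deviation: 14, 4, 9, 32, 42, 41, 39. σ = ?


Mean = 25.8571
Variance = 228.9796
SD = sqrt(228.9796) = 15.1321

SD = 15.1321


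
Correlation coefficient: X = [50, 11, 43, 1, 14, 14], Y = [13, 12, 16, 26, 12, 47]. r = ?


Mean X = 22.1667, Mean Y = 21.0000
SD X = 17.864459, SD Y = 12.596296
Cov = -78.500000
r = -78.500000/(17.864459*12.596296) = -0.3488

r = -0.3488


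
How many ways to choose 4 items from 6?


C(6,4) = 6!/(4! × 2!)
= 720/(24 × 2)
= 15

C(6,4) = 15


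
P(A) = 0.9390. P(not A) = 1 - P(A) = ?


P(not A) = 1 - 0.9390 = 0.0610

P(not A) = 0.0610


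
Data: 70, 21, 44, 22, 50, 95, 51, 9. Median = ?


Sorted: 9, 21, 22, 44, 50, 51, 70, 95
n = 8 (even)
Middle values: 44 and 50
Median = (44+50)/2 = 47.0000

Median = 47.0000


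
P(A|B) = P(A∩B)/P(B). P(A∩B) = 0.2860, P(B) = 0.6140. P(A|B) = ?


P(A|B) = 0.2860/0.6140 = 0.4658

P(A|B) = 0.4658


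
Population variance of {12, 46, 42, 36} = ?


Mean = 34.0000
Squared deviations: 484.0000, 144.0000, 64.0000, 4.0000
Sum = 696.0000
Variance = 696.0000/4 = 174.0000

Variance = 174.0000


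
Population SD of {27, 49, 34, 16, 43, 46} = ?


Mean = 35.8333
Variance = 133.8056
SD = sqrt(133.8056) = 11.5674

SD = 11.5674


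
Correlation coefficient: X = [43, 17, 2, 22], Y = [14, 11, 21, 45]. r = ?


Mean X = 21.0000, Mean Y = 22.7500
SD X = 14.679918, SD Y = 13.348689
Cov = -22.500000
r = -22.500000/(14.679918*13.348689) = -0.1148

r = -0.1148


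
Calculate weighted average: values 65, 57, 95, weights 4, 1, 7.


Numerator = 65*4 + 57*1 + 95*7 = 982
Denominator = 4 + 1 + 7 = 12
WM = 982/12 = 81.8333

WM = 81.8333


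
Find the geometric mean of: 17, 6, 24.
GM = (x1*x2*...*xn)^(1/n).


Product = 17 × 6 × 24 = 2448
GM = 2448^(1/3) = 13.4773

GM = 13.4773


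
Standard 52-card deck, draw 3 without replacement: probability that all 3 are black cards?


P(all black cards) = (26/52) × (25/51) × (24/50)
= 0.1176

P = 0.1176


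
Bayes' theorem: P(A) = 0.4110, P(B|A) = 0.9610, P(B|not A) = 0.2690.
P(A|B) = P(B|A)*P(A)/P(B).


P(B) = P(B|A)*P(A) + P(B|A')*P(A')
= 0.9610*0.4110 + 0.2690*0.5890
= 0.394971 + 0.158441 = 0.553412
P(A|B) = 0.394971/0.553412 = 0.7137

P(A|B) = 0.7137


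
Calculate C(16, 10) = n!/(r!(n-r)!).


C(16,10) = 16!/(10! × 6!)
= 20922789888000/(3628800 × 720)
= 8008

C(16,10) = 8008


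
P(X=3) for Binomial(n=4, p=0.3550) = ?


C(4,3) = 4
p^3 = 0.044739
(1-p)^1 = 0.645000
P = 4 * 0.044739 * 0.645000 = 0.1154

P(X=3) = 0.1154


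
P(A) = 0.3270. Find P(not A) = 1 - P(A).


P(not A) = 1 - 0.3270 = 0.6730

P(not A) = 0.6730


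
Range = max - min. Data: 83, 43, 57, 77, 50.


Max = 83, Min = 43
Range = 83 - 43 = 40

Range = 40


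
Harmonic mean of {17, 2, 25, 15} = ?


Sum of reciprocals = 1/17 + 1/2 + 1/25 + 1/15 = 0.665490
HM = 4/0.665490 = 6.0106

HM = 6.0106


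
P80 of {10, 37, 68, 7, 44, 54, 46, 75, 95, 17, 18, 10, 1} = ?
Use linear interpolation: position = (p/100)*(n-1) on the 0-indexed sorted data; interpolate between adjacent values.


Sorted: 1, 7, 10, 10, 17, 18, 37, 44, 46, 54, 68, 75, 95
n = 13
Index = 80/100 * 12 = 9.6000
Lower = data[9] = 54, Upper = data[10] = 68
P80 = 54 + 0.6000*(14) = 62.4000

P80 = 62.4000


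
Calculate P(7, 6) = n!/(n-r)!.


P(7,6) = 7!/1!
= 5040/1
= 5040

P(7,6) = 5040


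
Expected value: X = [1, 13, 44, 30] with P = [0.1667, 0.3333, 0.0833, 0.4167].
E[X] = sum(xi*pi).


E[X] = 1*0.1667 + 13*0.3333 + 44*0.0833 + 30*0.4167
= 0.1667 + 4.3329 + 3.6652 + 12.5010
= 20.6658

E[X] = 20.6658


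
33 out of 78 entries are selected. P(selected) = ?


P = 33/78 = 0.4231

P = 0.4231


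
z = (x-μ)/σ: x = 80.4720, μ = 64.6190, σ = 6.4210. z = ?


z = (80.4720 - 64.6190)/6.4210
= 15.8530/6.4210
= 2.4689

z = 2.4689


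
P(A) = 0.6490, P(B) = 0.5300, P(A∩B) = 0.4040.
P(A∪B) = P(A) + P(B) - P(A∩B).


P(A∪B) = 0.6490 + 0.5300 - 0.4040
= 1.1790 - 0.4040
= 0.7750

P(A∪B) = 0.7750


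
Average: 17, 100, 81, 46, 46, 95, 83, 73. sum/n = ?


Sum = 17 + 100 + 81 + 46 + 46 + 95 + 83 + 73 = 541
n = 8
Mean = 541/8 = 67.6250

Mean = 67.6250


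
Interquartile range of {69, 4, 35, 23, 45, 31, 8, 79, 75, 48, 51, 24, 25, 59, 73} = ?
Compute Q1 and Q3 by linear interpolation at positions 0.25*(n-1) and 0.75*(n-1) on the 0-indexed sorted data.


Sorted: 4, 8, 23, 24, 25, 31, 35, 45, 48, 51, 59, 69, 73, 75, 79
Q1 (25th %ile) = 24.5000
Q3 (75th %ile) = 64.0000
IQR = 64.0000 - 24.5000 = 39.5000

IQR = 39.5000


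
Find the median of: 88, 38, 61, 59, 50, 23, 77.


Sorted: 23, 38, 50, 59, 61, 77, 88
n = 7 (odd)
Middle value = 59

Median = 59


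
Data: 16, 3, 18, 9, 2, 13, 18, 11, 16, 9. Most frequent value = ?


Frequencies: 2:1, 3:1, 9:2, 11:1, 13:1, 16:2, 18:2
Max frequency = 2
Mode = 9, 16, 18

Mode = 9, 16, 18


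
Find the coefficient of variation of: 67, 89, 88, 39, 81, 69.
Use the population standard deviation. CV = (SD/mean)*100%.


Mean = 72.1667
SD = 17.0726
CV = (17.0726/72.1667)*100 = 23.6571%

CV = 23.6571%


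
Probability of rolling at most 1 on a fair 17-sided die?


Favorable outcomes (roll ≤ 1): 1
Total outcomes = 17
P = 1/17 = 0.0588

P = 0.0588


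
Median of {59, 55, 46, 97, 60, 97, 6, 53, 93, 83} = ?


Sorted: 6, 46, 53, 55, 59, 60, 83, 93, 97, 97
n = 10 (even)
Middle values: 59 and 60
Median = (59+60)/2 = 59.5000

Median = 59.5000


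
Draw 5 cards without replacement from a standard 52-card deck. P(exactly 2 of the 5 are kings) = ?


Hypergeometric: P(X=2) = C(4,2)·C(48,3) / C(52,5)
= 6 × 17296 / 2598960
= 103776/2598960 = 0.0399

P = 0.0399


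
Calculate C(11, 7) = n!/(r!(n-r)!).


C(11,7) = 11!/(7! × 4!)
= 39916800/(5040 × 24)
= 330

C(11,7) = 330


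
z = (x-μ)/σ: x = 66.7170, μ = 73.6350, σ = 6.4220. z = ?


z = (66.7170 - 73.6350)/6.4220
= -6.9180/6.4220
= -1.0772

z = -1.0772


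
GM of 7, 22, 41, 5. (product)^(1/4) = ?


Product = 7 × 22 × 41 × 5 = 31570
GM = 31570^(1/4) = 13.3296

GM = 13.3296


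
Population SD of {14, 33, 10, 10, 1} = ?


Mean = 13.6000
Variance = 112.2400
SD = sqrt(112.2400) = 10.5943

SD = 10.5943


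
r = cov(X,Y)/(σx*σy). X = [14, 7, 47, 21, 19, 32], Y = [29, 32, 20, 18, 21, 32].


Mean X = 23.3333, Mean Y = 25.3333
SD X = 12.995726, SD Y = 5.821416
Cov = -29.277778
r = -29.277778/(12.995726*5.821416) = -0.3870

r = -0.3870


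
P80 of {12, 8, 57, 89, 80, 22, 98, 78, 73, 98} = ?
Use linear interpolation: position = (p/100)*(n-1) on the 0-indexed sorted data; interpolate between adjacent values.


Sorted: 8, 12, 22, 57, 73, 78, 80, 89, 98, 98
n = 10
Index = 80/100 * 9 = 7.2000
Lower = data[7] = 89, Upper = data[8] = 98
P80 = 89 + 0.2000*(9) = 90.8000

P80 = 90.8000


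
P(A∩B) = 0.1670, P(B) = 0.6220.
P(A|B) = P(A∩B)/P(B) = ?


P(A|B) = 0.1670/0.6220 = 0.2685

P(A|B) = 0.2685


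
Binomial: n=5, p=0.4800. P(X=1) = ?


C(5,1) = 5
p^1 = 0.480000
(1-p)^4 = 0.073116
P = 5 * 0.480000 * 0.073116 = 0.1755

P(X=1) = 0.1755


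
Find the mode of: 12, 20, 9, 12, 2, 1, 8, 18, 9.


Frequencies: 1:1, 2:1, 8:1, 9:2, 12:2, 18:1, 20:1
Max frequency = 2
Mode = 9, 12

Mode = 9, 12


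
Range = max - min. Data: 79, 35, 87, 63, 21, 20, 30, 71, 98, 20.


Max = 98, Min = 20
Range = 98 - 20 = 78

Range = 78


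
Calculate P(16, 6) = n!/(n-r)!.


P(16,6) = 16!/10!
= 20922789888000/3628800
= 5765760

P(16,6) = 5765760


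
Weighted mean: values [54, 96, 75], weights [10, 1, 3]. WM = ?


Numerator = 54*10 + 96*1 + 75*3 = 861
Denominator = 10 + 1 + 3 = 14
WM = 861/14 = 61.5000

WM = 61.5000


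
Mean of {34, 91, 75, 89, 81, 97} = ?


Sum = 34 + 91 + 75 + 89 + 81 + 97 = 467
n = 6
Mean = 467/6 = 77.8333

Mean = 77.8333


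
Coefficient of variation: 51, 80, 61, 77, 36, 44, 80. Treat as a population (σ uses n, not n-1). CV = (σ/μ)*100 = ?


Mean = 61.2857
SD = 16.8668
CV = (16.8668/61.2857)*100 = 27.5216%

CV = 27.5216%


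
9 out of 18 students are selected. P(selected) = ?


P = 9/18 = 0.5000

P = 0.5000


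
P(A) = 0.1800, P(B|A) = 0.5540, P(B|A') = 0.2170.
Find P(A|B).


P(B) = P(B|A)*P(A) + P(B|A')*P(A')
= 0.5540*0.1800 + 0.2170*0.8200
= 0.099720 + 0.177940 = 0.277660
P(A|B) = 0.099720/0.277660 = 0.3591

P(A|B) = 0.3591


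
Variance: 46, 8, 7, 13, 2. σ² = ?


Mean = 15.2000
Squared deviations: 948.6400, 51.8400, 67.2400, 4.8400, 174.2400
Sum = 1246.8000
Variance = 1246.8000/5 = 249.3600

Variance = 249.3600


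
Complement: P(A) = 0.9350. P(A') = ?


P(not A) = 1 - 0.9350 = 0.0650

P(not A) = 0.0650


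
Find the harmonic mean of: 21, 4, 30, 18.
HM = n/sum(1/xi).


Sum of reciprocals = 1/21 + 1/4 + 1/30 + 1/18 = 0.386508
HM = 4/0.386508 = 10.3491

HM = 10.3491


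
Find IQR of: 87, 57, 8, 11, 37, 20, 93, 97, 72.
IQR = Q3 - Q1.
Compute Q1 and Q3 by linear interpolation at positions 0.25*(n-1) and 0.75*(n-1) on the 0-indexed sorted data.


Sorted: 8, 11, 20, 37, 57, 72, 87, 93, 97
Q1 (25th %ile) = 20.0000
Q3 (75th %ile) = 87.0000
IQR = 87.0000 - 20.0000 = 67.0000

IQR = 67.0000


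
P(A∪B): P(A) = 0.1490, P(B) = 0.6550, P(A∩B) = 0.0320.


P(A∪B) = 0.1490 + 0.6550 - 0.0320
= 0.8040 - 0.0320
= 0.7720

P(A∪B) = 0.7720


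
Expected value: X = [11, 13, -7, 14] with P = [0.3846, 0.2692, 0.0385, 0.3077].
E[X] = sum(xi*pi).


E[X] = 11*0.3846 + 13*0.2692 - 7*0.0385 + 14*0.3077
= 4.2306 + 3.4996 - 0.2695 + 4.3078
= 11.7685

E[X] = 11.7685


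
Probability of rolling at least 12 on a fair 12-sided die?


Favorable outcomes (roll ≥ 12): 1
Total outcomes = 12
P = 1/12 = 0.0833

P = 0.0833


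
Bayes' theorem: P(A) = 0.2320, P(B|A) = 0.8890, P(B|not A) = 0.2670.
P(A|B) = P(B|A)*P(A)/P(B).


P(B) = P(B|A)*P(A) + P(B|A')*P(A')
= 0.8890*0.2320 + 0.2670*0.7680
= 0.206248 + 0.205056 = 0.411304
P(A|B) = 0.206248/0.411304 = 0.5014

P(A|B) = 0.5014


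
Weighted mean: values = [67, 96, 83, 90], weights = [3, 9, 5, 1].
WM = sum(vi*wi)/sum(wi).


Numerator = 67*3 + 96*9 + 83*5 + 90*1 = 1570
Denominator = 3 + 9 + 5 + 1 = 18
WM = 1570/18 = 87.2222

WM = 87.2222


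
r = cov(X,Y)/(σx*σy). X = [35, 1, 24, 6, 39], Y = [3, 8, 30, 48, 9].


Mean X = 21.0000, Mean Y = 19.6000
SD X = 15.192103, SD Y = 16.954056
Cov = -117.200000
r = -117.200000/(15.192103*16.954056) = -0.4550

r = -0.4550


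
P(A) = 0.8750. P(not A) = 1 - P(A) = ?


P(not A) = 1 - 0.8750 = 0.1250

P(not A) = 0.1250


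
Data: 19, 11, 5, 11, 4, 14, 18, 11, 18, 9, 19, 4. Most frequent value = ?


Frequencies: 4:2, 5:1, 9:1, 11:3, 14:1, 18:2, 19:2
Max frequency = 3
Mode = 11

Mode = 11


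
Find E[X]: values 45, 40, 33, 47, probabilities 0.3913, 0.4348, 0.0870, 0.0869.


E[X] = 45*0.3913 + 40*0.4348 + 33*0.0870 + 47*0.0869
= 17.6085 + 17.3920 + 2.8710 + 4.0843
= 41.9558

E[X] = 41.9558


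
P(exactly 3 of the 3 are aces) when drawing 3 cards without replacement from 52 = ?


Hypergeometric: P(X=3) = C(4,3)·C(48,0) / C(52,3)
= 4 × 1 / 22100
= 4/22100 = 0.0002

P = 0.0002


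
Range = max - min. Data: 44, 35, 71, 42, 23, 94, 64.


Max = 94, Min = 23
Range = 94 - 23 = 71

Range = 71


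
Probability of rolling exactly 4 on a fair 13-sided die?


Favorable outcomes (roll = 4): 1
Total outcomes = 13
P = 1/13 = 0.0769

P = 0.0769


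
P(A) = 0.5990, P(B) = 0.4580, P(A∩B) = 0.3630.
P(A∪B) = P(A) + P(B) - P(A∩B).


P(A∪B) = 0.5990 + 0.4580 - 0.3630
= 1.0570 - 0.3630
= 0.6940

P(A∪B) = 0.6940


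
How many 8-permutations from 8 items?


P(8,8) = 8!/0!
= 40320/1
= 40320

P(8,8) = 40320


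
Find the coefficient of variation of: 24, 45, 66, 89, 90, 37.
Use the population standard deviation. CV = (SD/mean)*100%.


Mean = 58.5000
SD = 25.2108
CV = (25.2108/58.5000)*100 = 43.0953%

CV = 43.0953%


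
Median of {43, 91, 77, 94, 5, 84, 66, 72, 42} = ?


Sorted: 5, 42, 43, 66, 72, 77, 84, 91, 94
n = 9 (odd)
Middle value = 72

Median = 72


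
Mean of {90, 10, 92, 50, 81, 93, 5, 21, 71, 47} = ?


Sum = 90 + 10 + 92 + 50 + 81 + 93 + 5 + 21 + 71 + 47 = 560
n = 10
Mean = 560/10 = 56.0000

Mean = 56.0000


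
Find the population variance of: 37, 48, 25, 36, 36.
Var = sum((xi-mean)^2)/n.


Mean = 36.4000
Squared deviations: 0.3600, 134.5600, 129.9600, 0.1600, 0.1600
Sum = 265.2000
Variance = 265.2000/5 = 53.0400

Variance = 53.0400


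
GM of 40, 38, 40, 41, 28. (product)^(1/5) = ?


Product = 40 × 38 × 40 × 41 × 28 = 69798400
GM = 69798400^(1/5) = 37.0484

GM = 37.0484


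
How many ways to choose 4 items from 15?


C(15,4) = 15!/(4! × 11!)
= 1307674368000/(24 × 39916800)
= 1365

C(15,4) = 1365


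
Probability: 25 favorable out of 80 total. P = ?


P = 25/80 = 0.3125

P = 0.3125


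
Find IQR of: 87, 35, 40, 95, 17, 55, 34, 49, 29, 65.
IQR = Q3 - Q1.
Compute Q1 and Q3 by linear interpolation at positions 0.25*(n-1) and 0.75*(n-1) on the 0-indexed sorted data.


Sorted: 17, 29, 34, 35, 40, 49, 55, 65, 87, 95
Q1 (25th %ile) = 34.2500
Q3 (75th %ile) = 62.5000
IQR = 62.5000 - 34.2500 = 28.2500

IQR = 28.2500


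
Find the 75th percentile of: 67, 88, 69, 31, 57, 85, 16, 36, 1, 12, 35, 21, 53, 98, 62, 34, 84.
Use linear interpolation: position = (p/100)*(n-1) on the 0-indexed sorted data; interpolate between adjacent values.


Sorted: 1, 12, 16, 21, 31, 34, 35, 36, 53, 57, 62, 67, 69, 84, 85, 88, 98
n = 17
Index = 75/100 * 16 = 12.0000
Lower = data[12] = 69, Upper = data[13] = 84
P75 = 69 + 0*(15) = 69.0000

P75 = 69.0000


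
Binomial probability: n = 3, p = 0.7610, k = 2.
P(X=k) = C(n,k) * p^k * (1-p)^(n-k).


C(3,2) = 3
p^2 = 0.579121
(1-p)^1 = 0.239000
P = 3 * 0.579121 * 0.239000 = 0.4152

P(X=2) = 0.4152


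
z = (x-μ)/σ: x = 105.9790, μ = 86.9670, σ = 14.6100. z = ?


z = (105.9790 - 86.9670)/14.6100
= 19.0120/14.6100
= 1.3013

z = 1.3013


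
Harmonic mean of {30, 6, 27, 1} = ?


Sum of reciprocals = 1/30 + 1/6 + 1/27 + 1/1 = 1.237037
HM = 4/1.237037 = 3.2335

HM = 3.2335


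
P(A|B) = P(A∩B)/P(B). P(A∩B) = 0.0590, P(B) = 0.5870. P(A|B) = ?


P(A|B) = 0.0590/0.5870 = 0.1005

P(A|B) = 0.1005


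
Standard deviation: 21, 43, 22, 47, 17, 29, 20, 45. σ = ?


Mean = 30.5000
Variance = 137.0000
SD = sqrt(137.0000) = 11.7047

SD = 11.7047


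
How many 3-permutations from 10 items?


P(10,3) = 10!/7!
= 3628800/5040
= 720

P(10,3) = 720


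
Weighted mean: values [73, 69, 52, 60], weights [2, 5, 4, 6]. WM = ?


Numerator = 73*2 + 69*5 + 52*4 + 60*6 = 1059
Denominator = 2 + 5 + 4 + 6 = 17
WM = 1059/17 = 62.2941

WM = 62.2941


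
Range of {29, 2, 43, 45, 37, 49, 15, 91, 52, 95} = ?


Max = 95, Min = 2
Range = 95 - 2 = 93

Range = 93


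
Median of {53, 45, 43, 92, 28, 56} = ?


Sorted: 28, 43, 45, 53, 56, 92
n = 6 (even)
Middle values: 45 and 53
Median = (45+53)/2 = 49.0000

Median = 49.0000


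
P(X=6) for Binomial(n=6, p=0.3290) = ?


C(6,6) = 1
p^6 = 0.001268
(1-p)^0 = 1.000000
P = 1 * 0.001268 * 1.000000 = 0.0013

P(X=6) = 0.0013


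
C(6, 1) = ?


C(6,1) = 6!/(1! × 5!)
= 720/(1 × 120)
= 6

C(6,1) = 6


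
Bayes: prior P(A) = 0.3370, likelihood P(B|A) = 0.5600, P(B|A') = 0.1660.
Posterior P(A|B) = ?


P(B) = P(B|A)*P(A) + P(B|A')*P(A')
= 0.5600*0.3370 + 0.1660*0.6630
= 0.188720 + 0.110058 = 0.298778
P(A|B) = 0.188720/0.298778 = 0.6316

P(A|B) = 0.6316


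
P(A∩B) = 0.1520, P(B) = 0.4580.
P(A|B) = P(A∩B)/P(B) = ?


P(A|B) = 0.1520/0.4580 = 0.3319

P(A|B) = 0.3319


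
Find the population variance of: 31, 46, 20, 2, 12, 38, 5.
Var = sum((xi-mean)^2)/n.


Mean = 22.0000
Squared deviations: 81.0000, 576.0000, 4.0000, 400.0000, 100.0000, 256.0000, 289.0000
Sum = 1706.0000
Variance = 1706.0000/7 = 243.7143

Variance = 243.7143


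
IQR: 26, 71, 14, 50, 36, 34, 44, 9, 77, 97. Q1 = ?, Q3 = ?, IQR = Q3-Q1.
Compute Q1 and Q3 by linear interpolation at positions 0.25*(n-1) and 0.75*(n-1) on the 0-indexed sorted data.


Sorted: 9, 14, 26, 34, 36, 44, 50, 71, 77, 97
Q1 (25th %ile) = 28.0000
Q3 (75th %ile) = 65.7500
IQR = 65.7500 - 28.0000 = 37.7500

IQR = 37.7500


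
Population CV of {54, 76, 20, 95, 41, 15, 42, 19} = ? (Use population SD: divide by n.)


Mean = 45.2500
SD = 26.8503
CV = (26.8503/45.2500)*100 = 59.3376%

CV = 59.3376%


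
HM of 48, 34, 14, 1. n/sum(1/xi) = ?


Sum of reciprocals = 1/48 + 1/34 + 1/14 + 1/1 = 1.121674
HM = 4/1.121674 = 3.5661

HM = 3.5661


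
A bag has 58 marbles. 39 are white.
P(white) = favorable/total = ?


P = 39/58 = 0.6724

P = 0.6724


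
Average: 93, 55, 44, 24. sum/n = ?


Sum = 93 + 55 + 44 + 24 = 216
n = 4
Mean = 216/4 = 54.0000

Mean = 54.0000


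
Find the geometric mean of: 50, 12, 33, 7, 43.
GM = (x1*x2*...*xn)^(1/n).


Product = 50 × 12 × 33 × 7 × 43 = 5959800
GM = 5959800^(1/5) = 22.6489

GM = 22.6489


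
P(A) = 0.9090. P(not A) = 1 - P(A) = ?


P(not A) = 1 - 0.9090 = 0.0910

P(not A) = 0.0910


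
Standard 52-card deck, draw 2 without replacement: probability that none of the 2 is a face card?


P(no face cards) = (40/52) × (39/51)
= 0.5882

P = 0.5882


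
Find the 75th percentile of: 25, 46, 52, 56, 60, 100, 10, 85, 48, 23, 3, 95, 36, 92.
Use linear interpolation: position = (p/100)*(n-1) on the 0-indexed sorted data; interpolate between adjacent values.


Sorted: 3, 10, 23, 25, 36, 46, 48, 52, 56, 60, 85, 92, 95, 100
n = 14
Index = 75/100 * 13 = 9.7500
Lower = data[9] = 60, Upper = data[10] = 85
P75 = 60 + 0.7500*(25) = 78.7500

P75 = 78.7500


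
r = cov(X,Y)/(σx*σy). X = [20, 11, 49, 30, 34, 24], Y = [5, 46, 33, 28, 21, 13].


Mean X = 28.0000, Mean Y = 24.3333
SD X = 11.902381, SD Y = 13.362468
Cov = 0.166667
r = 0.166667/(11.902381*13.362468) = 0.0010

r = 0.0010


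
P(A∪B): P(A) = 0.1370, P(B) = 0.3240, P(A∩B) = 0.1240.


P(A∪B) = 0.1370 + 0.3240 - 0.1240
= 0.4610 - 0.1240
= 0.3370

P(A∪B) = 0.3370


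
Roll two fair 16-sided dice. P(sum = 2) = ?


Total outcomes = 16×16 = 256
Favorable (sum = 2): 1
P = 1/256 = 0.0039

P = 0.0039


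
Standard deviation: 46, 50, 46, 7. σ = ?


Mean = 37.2500
Variance = 307.6875
SD = sqrt(307.6875) = 17.5410

SD = 17.5410


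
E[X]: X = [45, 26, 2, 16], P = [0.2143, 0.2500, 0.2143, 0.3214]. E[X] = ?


E[X] = 45*0.2143 + 26*0.2500 + 2*0.2143 + 16*0.3214
= 9.6435 + 6.5000 + 0.4286 + 5.1424
= 21.7145

E[X] = 21.7145


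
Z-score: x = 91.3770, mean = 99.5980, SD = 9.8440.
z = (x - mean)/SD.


z = (91.3770 - 99.5980)/9.8440
= -8.2210/9.8440
= -0.8351

z = -0.8351


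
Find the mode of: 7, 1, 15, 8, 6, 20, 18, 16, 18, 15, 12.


Frequencies: 1:1, 6:1, 7:1, 8:1, 12:1, 15:2, 16:1, 18:2, 20:1
Max frequency = 2
Mode = 15, 18

Mode = 15, 18


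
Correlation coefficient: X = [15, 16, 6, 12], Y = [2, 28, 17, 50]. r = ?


Mean X = 12.2500, Mean Y = 24.2500
SD X = 3.897114, SD Y = 17.498214
Cov = -2.062500
r = -2.062500/(3.897114*17.498214) = -0.0302

r = -0.0302


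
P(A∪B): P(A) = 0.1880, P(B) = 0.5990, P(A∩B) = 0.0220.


P(A∪B) = 0.1880 + 0.5990 - 0.0220
= 0.7870 - 0.0220
= 0.7650

P(A∪B) = 0.7650


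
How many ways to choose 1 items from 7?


C(7,1) = 7!/(1! × 6!)
= 5040/(1 × 720)
= 7

C(7,1) = 7


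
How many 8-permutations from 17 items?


P(17,8) = 17!/9!
= 355687428096000/362880
= 980179200

P(17,8) = 980179200


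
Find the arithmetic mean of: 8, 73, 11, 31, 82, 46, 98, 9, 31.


Sum = 8 + 73 + 11 + 31 + 82 + 46 + 98 + 9 + 31 = 389
n = 9
Mean = 389/9 = 43.2222

Mean = 43.2222


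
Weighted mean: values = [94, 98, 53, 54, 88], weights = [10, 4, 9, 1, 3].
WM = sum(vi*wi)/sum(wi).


Numerator = 94*10 + 98*4 + 53*9 + 54*1 + 88*3 = 2127
Denominator = 10 + 4 + 9 + 1 + 3 = 27
WM = 2127/27 = 78.7778

WM = 78.7778


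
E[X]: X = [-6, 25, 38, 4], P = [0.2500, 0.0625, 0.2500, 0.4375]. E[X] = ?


E[X] = -6*0.2500 + 25*0.0625 + 38*0.2500 + 4*0.4375
= -1.5000 + 1.5625 + 9.5000 + 1.7500
= 11.3125

E[X] = 11.3125


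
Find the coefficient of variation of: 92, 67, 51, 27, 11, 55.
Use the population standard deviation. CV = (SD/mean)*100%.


Mean = 50.5000
SD = 26.2282
CV = (26.2282/50.5000)*100 = 51.9370%

CV = 51.9370%


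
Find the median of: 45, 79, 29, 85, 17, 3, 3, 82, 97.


Sorted: 3, 3, 17, 29, 45, 79, 82, 85, 97
n = 9 (odd)
Middle value = 45

Median = 45


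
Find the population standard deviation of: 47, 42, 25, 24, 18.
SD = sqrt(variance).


Mean = 31.2000
Variance = 126.1600
SD = sqrt(126.1600) = 11.2321

SD = 11.2321


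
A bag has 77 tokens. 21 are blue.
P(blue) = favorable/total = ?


P = 21/77 = 0.2727

P = 0.2727


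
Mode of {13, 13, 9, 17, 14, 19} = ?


Frequencies: 9:1, 13:2, 14:1, 17:1, 19:1
Max frequency = 2
Mode = 13

Mode = 13


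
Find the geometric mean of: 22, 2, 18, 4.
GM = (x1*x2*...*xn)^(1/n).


Product = 22 × 2 × 18 × 4 = 3168
GM = 3168^(1/4) = 7.5023

GM = 7.5023


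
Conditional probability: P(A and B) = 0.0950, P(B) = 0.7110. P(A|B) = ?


P(A|B) = 0.0950/0.7110 = 0.1336

P(A|B) = 0.1336


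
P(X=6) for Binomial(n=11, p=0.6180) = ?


C(11,6) = 462
p^6 = 0.055710
(1-p)^5 = 0.008134
P = 462 * 0.055710 * 0.008134 = 0.2094

P(X=6) = 0.2094


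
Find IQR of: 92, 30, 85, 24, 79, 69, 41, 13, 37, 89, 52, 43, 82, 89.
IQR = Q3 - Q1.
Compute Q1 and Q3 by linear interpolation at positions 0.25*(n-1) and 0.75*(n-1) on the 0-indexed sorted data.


Sorted: 13, 24, 30, 37, 41, 43, 52, 69, 79, 82, 85, 89, 89, 92
Q1 (25th %ile) = 38.0000
Q3 (75th %ile) = 84.2500
IQR = 84.2500 - 38.0000 = 46.2500

IQR = 46.2500


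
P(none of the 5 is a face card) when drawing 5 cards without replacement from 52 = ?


P(no face cards) = (40/52) × (39/51) × (38/50) × (37/49) × (36/48)
= 0.2532

P = 0.2532


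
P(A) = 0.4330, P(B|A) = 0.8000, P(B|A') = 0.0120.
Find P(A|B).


P(B) = P(B|A)*P(A) + P(B|A')*P(A')
= 0.8000*0.4330 + 0.0120*0.5670
= 0.346400 + 0.006804 = 0.353204
P(A|B) = 0.346400/0.353204 = 0.9807

P(A|B) = 0.9807


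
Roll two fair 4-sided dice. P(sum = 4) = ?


Total outcomes = 4×4 = 16
Favorable (sum = 4): 3
P = 3/16 = 0.1875

P = 0.1875


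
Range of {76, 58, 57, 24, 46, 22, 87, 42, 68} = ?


Max = 87, Min = 22
Range = 87 - 22 = 65

Range = 65


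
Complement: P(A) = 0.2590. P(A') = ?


P(not A) = 1 - 0.2590 = 0.7410

P(not A) = 0.7410


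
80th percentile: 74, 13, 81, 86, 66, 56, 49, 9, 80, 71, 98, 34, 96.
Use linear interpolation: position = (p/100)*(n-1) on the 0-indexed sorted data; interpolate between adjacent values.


Sorted: 9, 13, 34, 49, 56, 66, 71, 74, 80, 81, 86, 96, 98
n = 13
Index = 80/100 * 12 = 9.6000
Lower = data[9] = 81, Upper = data[10] = 86
P80 = 81 + 0.6000*(5) = 84.0000

P80 = 84.0000


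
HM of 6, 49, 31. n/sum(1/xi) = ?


Sum of reciprocals = 1/6 + 1/49 + 1/31 = 0.219333
HM = 3/0.219333 = 13.6778

HM = 13.6778


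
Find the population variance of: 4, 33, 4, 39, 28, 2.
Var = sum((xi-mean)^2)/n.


Mean = 18.3333
Squared deviations: 205.4444, 215.1111, 205.4444, 427.1111, 93.4444, 266.7778
Sum = 1413.3333
Variance = 1413.3333/6 = 235.5556

Variance = 235.5556


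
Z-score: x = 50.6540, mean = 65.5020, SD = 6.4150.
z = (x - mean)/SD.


z = (50.6540 - 65.5020)/6.4150
= -14.8480/6.4150
= -2.3146

z = -2.3146


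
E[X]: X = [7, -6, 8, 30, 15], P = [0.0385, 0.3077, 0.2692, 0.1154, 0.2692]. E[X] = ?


E[X] = 7*0.0385 - 6*0.3077 + 8*0.2692 + 30*0.1154 + 15*0.2692
= 0.2695 - 1.8462 + 2.1536 + 3.4620 + 4.0380
= 8.0769

E[X] = 8.0769


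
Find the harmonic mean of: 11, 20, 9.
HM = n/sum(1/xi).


Sum of reciprocals = 1/11 + 1/20 + 1/9 = 0.252020
HM = 3/0.252020 = 11.9038

HM = 11.9038


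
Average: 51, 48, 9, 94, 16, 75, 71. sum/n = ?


Sum = 51 + 48 + 9 + 94 + 16 + 75 + 71 = 364
n = 7
Mean = 364/7 = 52.0000

Mean = 52.0000


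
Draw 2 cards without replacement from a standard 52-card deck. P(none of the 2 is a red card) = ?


P(no red cards) = (26/52) × (25/51)
= 0.2451

P = 0.2451


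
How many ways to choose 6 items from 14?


C(14,6) = 14!/(6! × 8!)
= 87178291200/(720 × 40320)
= 3003

C(14,6) = 3003


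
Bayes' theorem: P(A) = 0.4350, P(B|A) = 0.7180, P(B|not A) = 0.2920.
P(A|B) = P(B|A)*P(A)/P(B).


P(B) = P(B|A)*P(A) + P(B|A')*P(A')
= 0.7180*0.4350 + 0.2920*0.5650
= 0.312330 + 0.164980 = 0.477310
P(A|B) = 0.312330/0.477310 = 0.6544

P(A|B) = 0.6544


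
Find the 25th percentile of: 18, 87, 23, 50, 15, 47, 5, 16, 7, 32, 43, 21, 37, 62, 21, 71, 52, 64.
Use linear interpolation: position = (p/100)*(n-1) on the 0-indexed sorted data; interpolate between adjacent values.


Sorted: 5, 7, 15, 16, 18, 21, 21, 23, 32, 37, 43, 47, 50, 52, 62, 64, 71, 87
n = 18
Index = 25/100 * 17 = 4.2500
Lower = data[4] = 18, Upper = data[5] = 21
P25 = 18 + 0.2500*(3) = 18.7500

P25 = 18.7500


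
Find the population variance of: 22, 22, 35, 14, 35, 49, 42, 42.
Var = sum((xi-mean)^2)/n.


Mean = 32.6250
Squared deviations: 112.8906, 112.8906, 5.6406, 346.8906, 5.6406, 268.1406, 87.8906, 87.8906
Sum = 1027.8750
Variance = 1027.8750/8 = 128.4844

Variance = 128.4844


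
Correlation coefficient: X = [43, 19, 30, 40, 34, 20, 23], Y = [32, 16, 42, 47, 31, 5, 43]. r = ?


Mean X = 29.8571, Mean Y = 30.8571
SD X = 8.903107, SD Y = 14.257114
Cov = 73.408163
r = 73.408163/(8.903107*14.257114) = 0.5783

r = 0.5783


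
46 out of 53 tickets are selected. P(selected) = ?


P = 46/53 = 0.8679

P = 0.8679


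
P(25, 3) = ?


P(25,3) = 25!/22!
= 15511210043330985984000000/1124000727777607680000
= 13800

P(25,3) = 13800


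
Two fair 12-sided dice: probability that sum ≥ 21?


Total outcomes = 12×12 = 144
Favorable (sum ≥ 21): 10
P = 10/144 = 0.0694

P = 0.0694


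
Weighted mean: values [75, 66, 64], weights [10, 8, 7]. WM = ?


Numerator = 75*10 + 66*8 + 64*7 = 1726
Denominator = 10 + 8 + 7 = 25
WM = 1726/25 = 69.0400

WM = 69.0400


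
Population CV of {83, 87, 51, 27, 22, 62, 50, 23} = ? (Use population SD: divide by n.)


Mean = 50.6250
SD = 24.0881
CV = (24.0881/50.6250)*100 = 47.5813%

CV = 47.5813%


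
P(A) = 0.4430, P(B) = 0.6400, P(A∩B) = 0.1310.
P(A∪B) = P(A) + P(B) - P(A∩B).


P(A∪B) = 0.4430 + 0.6400 - 0.1310
= 1.0830 - 0.1310
= 0.9520

P(A∪B) = 0.9520


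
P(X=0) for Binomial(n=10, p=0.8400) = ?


C(10,0) = 1
p^0 = 1.000000
(1-p)^10 = 1.099512e-08
P = 1 * 1.000000 * 1.099512e-08 = 1.0995e-08

P(X=0) = 1.0995e-08


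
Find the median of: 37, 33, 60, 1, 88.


Sorted: 1, 33, 37, 60, 88
n = 5 (odd)
Middle value = 37

Median = 37


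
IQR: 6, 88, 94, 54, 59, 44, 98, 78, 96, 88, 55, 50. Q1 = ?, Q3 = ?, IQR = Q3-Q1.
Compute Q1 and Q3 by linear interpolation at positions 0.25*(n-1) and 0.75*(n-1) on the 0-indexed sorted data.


Sorted: 6, 44, 50, 54, 55, 59, 78, 88, 88, 94, 96, 98
Q1 (25th %ile) = 53.0000
Q3 (75th %ile) = 89.5000
IQR = 89.5000 - 53.0000 = 36.5000

IQR = 36.5000


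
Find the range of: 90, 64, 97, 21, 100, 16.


Max = 100, Min = 16
Range = 100 - 16 = 84

Range = 84


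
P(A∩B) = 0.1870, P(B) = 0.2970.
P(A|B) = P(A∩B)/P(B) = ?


P(A|B) = 0.1870/0.2970 = 0.6296

P(A|B) = 0.6296


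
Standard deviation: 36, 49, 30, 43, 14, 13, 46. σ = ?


Mean = 33.0000
Variance = 186.2857
SD = sqrt(186.2857) = 13.6487

SD = 13.6487


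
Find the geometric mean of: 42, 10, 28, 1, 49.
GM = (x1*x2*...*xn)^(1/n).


Product = 42 × 10 × 28 × 1 × 49 = 576240
GM = 576240^(1/5) = 14.1945

GM = 14.1945


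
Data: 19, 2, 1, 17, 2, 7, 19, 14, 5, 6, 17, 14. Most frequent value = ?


Frequencies: 1:1, 2:2, 5:1, 6:1, 7:1, 14:2, 17:2, 19:2
Max frequency = 2
Mode = 2, 14, 17, 19

Mode = 2, 14, 17, 19


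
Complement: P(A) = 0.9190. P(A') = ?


P(not A) = 1 - 0.9190 = 0.0810

P(not A) = 0.0810


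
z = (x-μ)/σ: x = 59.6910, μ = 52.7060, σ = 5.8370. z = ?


z = (59.6910 - 52.7060)/5.8370
= 6.9850/5.8370
= 1.1967

z = 1.1967


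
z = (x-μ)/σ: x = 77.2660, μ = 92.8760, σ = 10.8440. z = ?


z = (77.2660 - 92.8760)/10.8440
= -15.6100/10.8440
= -1.4395

z = -1.4395


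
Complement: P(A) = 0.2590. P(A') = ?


P(not A) = 1 - 0.2590 = 0.7410

P(not A) = 0.7410


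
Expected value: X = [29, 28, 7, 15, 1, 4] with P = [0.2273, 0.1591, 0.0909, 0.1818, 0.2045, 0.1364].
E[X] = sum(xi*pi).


E[X] = 29*0.2273 + 28*0.1591 + 7*0.0909 + 15*0.1818 + 1*0.2045 + 4*0.1364
= 6.5917 + 4.4548 + 0.6363 + 2.7270 + 0.2045 + 0.5456
= 15.1599

E[X] = 15.1599


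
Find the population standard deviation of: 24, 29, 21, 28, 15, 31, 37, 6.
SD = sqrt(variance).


Mean = 23.8750
Variance = 84.1094
SD = sqrt(84.1094) = 9.1711

SD = 9.1711


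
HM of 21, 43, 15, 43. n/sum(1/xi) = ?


Sum of reciprocals = 1/21 + 1/43 + 1/15 + 1/43 = 0.160797
HM = 4/0.160797 = 24.8760

HM = 24.8760


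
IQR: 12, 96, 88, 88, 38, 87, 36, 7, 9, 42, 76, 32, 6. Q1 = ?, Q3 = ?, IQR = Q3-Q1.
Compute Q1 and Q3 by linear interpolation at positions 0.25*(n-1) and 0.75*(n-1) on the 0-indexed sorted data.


Sorted: 6, 7, 9, 12, 32, 36, 38, 42, 76, 87, 88, 88, 96
Q1 (25th %ile) = 12.0000
Q3 (75th %ile) = 87.0000
IQR = 87.0000 - 12.0000 = 75.0000

IQR = 75.0000


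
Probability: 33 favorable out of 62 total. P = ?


P = 33/62 = 0.5323

P = 0.5323


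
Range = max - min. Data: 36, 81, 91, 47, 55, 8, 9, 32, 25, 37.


Max = 91, Min = 8
Range = 91 - 8 = 83

Range = 83


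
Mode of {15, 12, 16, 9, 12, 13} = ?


Frequencies: 9:1, 12:2, 13:1, 15:1, 16:1
Max frequency = 2
Mode = 12

Mode = 12


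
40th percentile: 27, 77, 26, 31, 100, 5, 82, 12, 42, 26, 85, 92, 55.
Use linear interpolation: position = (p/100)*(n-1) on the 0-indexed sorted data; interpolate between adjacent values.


Sorted: 5, 12, 26, 26, 27, 31, 42, 55, 77, 82, 85, 92, 100
n = 13
Index = 40/100 * 12 = 4.8000
Lower = data[4] = 27, Upper = data[5] = 31
P40 = 27 + 0.8000*(4) = 30.2000

P40 = 30.2000


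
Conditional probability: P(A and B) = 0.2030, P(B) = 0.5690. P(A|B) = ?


P(A|B) = 0.2030/0.5690 = 0.3568

P(A|B) = 0.3568


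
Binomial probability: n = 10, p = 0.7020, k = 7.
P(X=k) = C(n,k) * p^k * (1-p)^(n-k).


C(10,7) = 120
p^7 = 0.084016
(1-p)^3 = 0.026464
P = 120 * 0.084016 * 0.026464 = 0.2668

P(X=7) = 0.2668


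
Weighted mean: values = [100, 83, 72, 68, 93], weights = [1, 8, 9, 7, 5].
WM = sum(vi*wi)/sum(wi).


Numerator = 100*1 + 83*8 + 72*9 + 68*7 + 93*5 = 2353
Denominator = 1 + 8 + 9 + 7 + 5 = 30
WM = 2353/30 = 78.4333

WM = 78.4333


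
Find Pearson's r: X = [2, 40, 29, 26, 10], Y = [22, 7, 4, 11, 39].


Mean X = 21.4000, Mean Y = 16.6000
SD X = 13.646978, SD Y = 12.753039
Cov = -132.040000
r = -132.040000/(13.646978*12.753039) = -0.7587

r = -0.7587


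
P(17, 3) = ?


P(17,3) = 17!/14!
= 355687428096000/87178291200
= 4080

P(17,3) = 4080


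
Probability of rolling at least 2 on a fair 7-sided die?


Favorable outcomes (roll ≥ 2): 6
Total outcomes = 7
P = 6/7 = 0.8571

P = 0.8571


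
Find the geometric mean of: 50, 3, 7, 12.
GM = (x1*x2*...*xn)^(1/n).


Product = 50 × 3 × 7 × 12 = 12600
GM = 12600^(1/4) = 10.5948

GM = 10.5948


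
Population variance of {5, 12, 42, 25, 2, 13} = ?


Mean = 16.5000
Squared deviations: 132.2500, 20.2500, 650.2500, 72.2500, 210.2500, 12.2500
Sum = 1097.5000
Variance = 1097.5000/6 = 182.9167

Variance = 182.9167


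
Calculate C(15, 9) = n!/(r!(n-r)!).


C(15,9) = 15!/(9! × 6!)
= 1307674368000/(362880 × 720)
= 5005

C(15,9) = 5005


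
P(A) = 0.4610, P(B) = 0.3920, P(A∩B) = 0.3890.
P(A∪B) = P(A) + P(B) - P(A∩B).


P(A∪B) = 0.4610 + 0.3920 - 0.3890
= 0.8530 - 0.3890
= 0.4640

P(A∪B) = 0.4640


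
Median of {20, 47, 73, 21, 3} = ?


Sorted: 3, 20, 21, 47, 73
n = 5 (odd)
Middle value = 21

Median = 21


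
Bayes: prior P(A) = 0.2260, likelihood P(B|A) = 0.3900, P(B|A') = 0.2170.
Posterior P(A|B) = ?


P(B) = P(B|A)*P(A) + P(B|A')*P(A')
= 0.3900*0.2260 + 0.2170*0.7740
= 0.088140 + 0.167958 = 0.256098
P(A|B) = 0.088140/0.256098 = 0.3442

P(A|B) = 0.3442


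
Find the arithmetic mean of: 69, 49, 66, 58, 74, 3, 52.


Sum = 69 + 49 + 66 + 58 + 74 + 3 + 52 = 371
n = 7
Mean = 371/7 = 53.0000

Mean = 53.0000


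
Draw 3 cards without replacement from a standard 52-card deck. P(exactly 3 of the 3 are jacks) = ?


Hypergeometric: P(X=3) = C(4,3)·C(48,0) / C(52,3)
= 4 × 1 / 22100
= 4/22100 = 0.0002

P = 0.0002


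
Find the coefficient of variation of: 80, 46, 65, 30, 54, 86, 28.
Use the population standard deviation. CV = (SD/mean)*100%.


Mean = 55.5714
SD = 21.1110
CV = (21.1110/55.5714)*100 = 37.9889%

CV = 37.9889%


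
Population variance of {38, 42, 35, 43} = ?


Mean = 39.5000
Squared deviations: 2.2500, 6.2500, 20.2500, 12.2500
Sum = 41.0000
Variance = 41.0000/4 = 10.2500

Variance = 10.2500


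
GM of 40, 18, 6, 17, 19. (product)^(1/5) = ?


Product = 40 × 18 × 6 × 17 × 19 = 1395360
GM = 1395360^(1/5) = 16.9409

GM = 16.9409


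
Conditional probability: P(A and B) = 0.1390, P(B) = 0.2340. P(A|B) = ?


P(A|B) = 0.1390/0.2340 = 0.5940

P(A|B) = 0.5940


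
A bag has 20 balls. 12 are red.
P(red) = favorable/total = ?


P = 12/20 = 0.6000

P = 0.6000


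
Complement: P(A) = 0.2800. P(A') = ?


P(not A) = 1 - 0.2800 = 0.7200

P(not A) = 0.7200


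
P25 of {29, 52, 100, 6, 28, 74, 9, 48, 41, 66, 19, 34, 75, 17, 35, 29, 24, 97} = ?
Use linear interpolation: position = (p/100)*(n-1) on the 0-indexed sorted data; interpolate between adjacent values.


Sorted: 6, 9, 17, 19, 24, 28, 29, 29, 34, 35, 41, 48, 52, 66, 74, 75, 97, 100
n = 18
Index = 25/100 * 17 = 4.2500
Lower = data[4] = 24, Upper = data[5] = 28
P25 = 24 + 0.2500*(4) = 25.0000

P25 = 25.0000


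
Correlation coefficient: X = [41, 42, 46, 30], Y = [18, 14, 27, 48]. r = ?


Mean X = 39.7500, Mean Y = 26.7500
SD X = 5.931905, SD Y = 13.141062
Cov = -61.312500
r = -61.312500/(5.931905*13.141062) = -0.7865

r = -0.7865


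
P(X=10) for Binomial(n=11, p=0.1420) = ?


C(11,10) = 11
p^10 = 3.333369e-09
(1-p)^1 = 0.858000
P = 11 * 3.333369e-09 * 0.858000 = 3.1460e-08

P(X=10) = 3.1460e-08


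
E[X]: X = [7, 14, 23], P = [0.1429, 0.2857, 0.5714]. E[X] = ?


E[X] = 7*0.1429 + 14*0.2857 + 23*0.5714
= 1.0003 + 3.9998 + 13.1422
= 18.1423

E[X] = 18.1423


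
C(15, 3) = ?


C(15,3) = 15!/(3! × 12!)
= 1307674368000/(6 × 479001600)
= 455

C(15,3) = 455


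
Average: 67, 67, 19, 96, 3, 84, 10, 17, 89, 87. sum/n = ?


Sum = 67 + 67 + 19 + 96 + 3 + 84 + 10 + 17 + 89 + 87 = 539
n = 10
Mean = 539/10 = 53.9000

Mean = 53.9000


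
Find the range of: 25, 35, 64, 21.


Max = 64, Min = 21
Range = 64 - 21 = 43

Range = 43


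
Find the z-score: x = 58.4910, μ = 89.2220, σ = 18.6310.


z = (58.4910 - 89.2220)/18.6310
= -30.7310/18.6310
= -1.6495

z = -1.6495


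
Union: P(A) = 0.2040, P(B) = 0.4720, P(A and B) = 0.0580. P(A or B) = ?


P(A∪B) = 0.2040 + 0.4720 - 0.0580
= 0.6760 - 0.0580
= 0.6180

P(A∪B) = 0.6180


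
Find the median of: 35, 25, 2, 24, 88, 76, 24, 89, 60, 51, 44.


Sorted: 2, 24, 24, 25, 35, 44, 51, 60, 76, 88, 89
n = 11 (odd)
Middle value = 44

Median = 44


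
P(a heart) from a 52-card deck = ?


13 hearts in 52 cards
P = 13/52 = 0.2500

P = 0.2500


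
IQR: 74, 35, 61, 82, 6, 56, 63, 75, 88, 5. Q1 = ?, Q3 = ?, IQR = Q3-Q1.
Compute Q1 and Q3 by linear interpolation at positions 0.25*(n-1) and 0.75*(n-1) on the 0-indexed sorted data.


Sorted: 5, 6, 35, 56, 61, 63, 74, 75, 82, 88
Q1 (25th %ile) = 40.2500
Q3 (75th %ile) = 74.7500
IQR = 74.7500 - 40.2500 = 34.5000

IQR = 34.5000


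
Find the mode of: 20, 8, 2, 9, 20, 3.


Frequencies: 2:1, 3:1, 8:1, 9:1, 20:2
Max frequency = 2
Mode = 20

Mode = 20


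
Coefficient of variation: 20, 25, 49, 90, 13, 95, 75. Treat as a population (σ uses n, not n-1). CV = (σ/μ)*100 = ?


Mean = 52.4286
SD = 31.8562
CV = (31.8562/52.4286)*100 = 60.7611%

CV = 60.7611%


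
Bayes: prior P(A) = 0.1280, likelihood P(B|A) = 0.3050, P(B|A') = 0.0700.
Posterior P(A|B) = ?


P(B) = P(B|A)*P(A) + P(B|A')*P(A')
= 0.3050*0.1280 + 0.0700*0.8720
= 0.039040 + 0.061040 = 0.100080
P(A|B) = 0.039040/0.100080 = 0.3901

P(A|B) = 0.3901


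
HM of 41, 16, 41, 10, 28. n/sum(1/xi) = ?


Sum of reciprocals = 1/41 + 1/16 + 1/41 + 1/10 + 1/28 = 0.246995
HM = 5/0.246995 = 20.2433

HM = 20.2433


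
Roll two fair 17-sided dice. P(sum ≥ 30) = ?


Total outcomes = 17×17 = 289
Favorable (sum ≥ 30): 15
P = 15/289 = 0.0519

P = 0.0519
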